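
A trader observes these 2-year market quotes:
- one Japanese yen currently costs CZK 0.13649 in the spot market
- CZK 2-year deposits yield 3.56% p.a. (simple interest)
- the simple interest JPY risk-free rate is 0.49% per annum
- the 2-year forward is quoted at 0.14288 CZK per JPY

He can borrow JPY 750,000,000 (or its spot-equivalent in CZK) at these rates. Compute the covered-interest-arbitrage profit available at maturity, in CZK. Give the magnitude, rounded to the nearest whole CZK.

T = 2 years.
Invest the JPY and cover forward: 750,000,000 × 1.009800 × 0.14288 = CZK 108,210,168.00.
Convert at spot and invest in CZK: 750,000,000 × 0.13649 × 1.071200 = CZK 109,656,066.00.
The quoted forward undervalues JPY, so borrow JPY, convert to CZK at spot, deposit the CZK at 3.56%, and buy JPY forward at 0.14288 to cover the loan.
Arbitrage profit = |108,210,168.00 − 109,656,066.00| = CZK 1,445,898.

CZK 1,445,898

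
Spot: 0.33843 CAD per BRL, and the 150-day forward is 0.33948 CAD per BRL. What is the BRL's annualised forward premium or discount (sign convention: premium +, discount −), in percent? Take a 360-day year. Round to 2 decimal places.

T = 150/360 years.
BRL trades forward at +0.31026% vs spot over the period.
Annualise by dividing by T: 0.0031026 / (150/360) = 0.007446 → 0.74%.

+0.74%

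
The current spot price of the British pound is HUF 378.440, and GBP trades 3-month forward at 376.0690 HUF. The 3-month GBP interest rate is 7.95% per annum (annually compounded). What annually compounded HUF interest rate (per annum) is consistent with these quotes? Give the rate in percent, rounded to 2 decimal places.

5.27%

T = 3/12 years.
CIP gives F = S · g_HUF/g_GBP, so g_HUF/g_GBP = 376.069/378.44 = 0.9937348.
The GBP side grows by (1 + 0.0795)^(3/12) = 1.0193085.
Hence g_HUF = 1.0129223.
Annualise: 1.0129223^(12/3) − 1 = 0.052700 = 5.27%.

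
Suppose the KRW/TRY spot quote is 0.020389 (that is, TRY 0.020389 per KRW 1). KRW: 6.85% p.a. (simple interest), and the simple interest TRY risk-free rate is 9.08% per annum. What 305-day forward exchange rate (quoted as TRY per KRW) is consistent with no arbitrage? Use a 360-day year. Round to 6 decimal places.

T = 305/360 years.
Growth of 1 TRY over T: 1 + 0.0908×305/360 = 1.0769278.
KRW accumulates by 1 + 0.0685×305/360 = 1.0580347.
CIP: F = S · (grow TRY)/(grow KRW) = 0.020389 × 1.0769278/1.0580347 = 0.02075308 TRY per KRW.

0.020753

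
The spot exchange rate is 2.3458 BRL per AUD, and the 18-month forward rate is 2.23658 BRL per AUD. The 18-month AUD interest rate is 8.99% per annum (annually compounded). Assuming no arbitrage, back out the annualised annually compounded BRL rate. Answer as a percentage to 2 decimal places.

T = 18/12 years.
By CIP, F/S equals the BRL-to-AUD growth ratio: 2.23658/2.3458 = 0.9534402.
AUD growth factor: (1 + 0.0899)^(18/12) = 1.1378368.
Hence g_BRL = 1.0848593.
Annualise: 1.0848593^(12/18) − 1 = 0.055802 = 5.58%.

5.58%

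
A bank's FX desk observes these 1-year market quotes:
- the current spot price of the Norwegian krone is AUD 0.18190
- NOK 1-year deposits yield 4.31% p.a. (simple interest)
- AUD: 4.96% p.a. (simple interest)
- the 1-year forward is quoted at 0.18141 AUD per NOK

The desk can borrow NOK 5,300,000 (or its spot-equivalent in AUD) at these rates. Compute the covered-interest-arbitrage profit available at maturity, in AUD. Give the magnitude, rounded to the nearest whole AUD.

T = 1 year.
Route A — deposit NOK, sell forward: 5,300,000 × 1.043100 × 0.18141 = AUD 1,002,912.49.
Route B — convert at spot, deposit AUD: 5,300,000 × 0.18190 × 1.049600 = AUD 1,011,887.87.
The quoted forward undervalues NOK, so borrow NOK, convert to AUD at spot, deposit the AUD at 4.96%, and buy NOK forward at 0.18141 to cover the loan.
The gap between the two covered legs is AUD 8,975.

AUD 8,975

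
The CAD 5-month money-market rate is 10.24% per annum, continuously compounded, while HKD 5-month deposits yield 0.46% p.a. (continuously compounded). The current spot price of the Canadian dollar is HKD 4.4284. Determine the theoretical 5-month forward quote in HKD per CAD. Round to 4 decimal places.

4.2516

T = 5/12 years.
HKD growth factor: e^(0.0046×5/12) = 1.0019185.
Growth of 1 CAD over T: e^(0.1024×5/12) = 1.043590.
Forward (HKD per CAD) = 4.4284 × 1.0019185 / 1.043590 = 4.251570.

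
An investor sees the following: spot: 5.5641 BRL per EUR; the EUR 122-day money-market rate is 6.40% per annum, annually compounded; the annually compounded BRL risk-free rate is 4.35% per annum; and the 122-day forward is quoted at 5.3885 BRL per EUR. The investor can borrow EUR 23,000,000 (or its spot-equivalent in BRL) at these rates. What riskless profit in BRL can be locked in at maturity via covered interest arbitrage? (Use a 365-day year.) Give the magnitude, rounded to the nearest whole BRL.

BRL 3,276,555

T = 122/365 years.
Route A — deposit EUR, sell forward: 23,000,000 × 1.02095158306 × 5.3885 = BRL 126,532,144.92.
Route B — convert at spot, deposit BRL: 23,000,000 × 5.5641 × 1.01433413113 = BRL 129,808,700.40.
The quoted forward undervalues EUR, so borrow EUR, convert to BRL at spot, deposit the BRL at 4.35%, and buy EUR forward at 5.3885 to cover the loan.
Profit = 129,808,700.40 − 126,532,144.92 = BRL 3,276,555.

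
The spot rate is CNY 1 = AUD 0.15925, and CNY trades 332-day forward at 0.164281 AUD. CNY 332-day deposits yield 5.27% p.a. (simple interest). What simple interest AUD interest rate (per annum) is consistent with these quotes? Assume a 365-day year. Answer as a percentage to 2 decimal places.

8.91%

T = 332/365 years.
By CIP, F/S equals the AUD-to-CNY growth ratio: 0.164281/0.15925 = 1.0315918.
The CNY side grows by 1 + 0.0527×332/365 = 1.0479353.
Hence g_AUD = 1.0810415.
r = (1.0810415 − 1)/(332/365) = 0.089097 → 8.91%.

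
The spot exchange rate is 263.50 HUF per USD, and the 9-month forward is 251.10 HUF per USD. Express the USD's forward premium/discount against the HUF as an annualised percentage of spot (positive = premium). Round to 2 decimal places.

T = 9/12 years.
(F − S)/S = (251.10 − 263.5)/263.5 = -0.0470588.
Per annum: -0.0470588 / (9/12) = -0.062745 = -6.27%.

-6.27%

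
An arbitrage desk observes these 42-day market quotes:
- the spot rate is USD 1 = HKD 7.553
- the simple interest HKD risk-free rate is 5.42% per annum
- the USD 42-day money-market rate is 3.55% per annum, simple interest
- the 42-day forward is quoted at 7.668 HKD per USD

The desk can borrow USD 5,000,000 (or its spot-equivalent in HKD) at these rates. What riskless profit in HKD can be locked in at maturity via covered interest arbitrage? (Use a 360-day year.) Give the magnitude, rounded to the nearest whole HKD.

T = 42/360 years.
Keep in USD, deliver into the forward: 5,000,000·1.0041416667·7.668 = HKD 38,498,791.50.
Swap to HKD now, deposit: 5,000,000·7.553·1.0063233333 = HKD 38,003,800.68.
The quoted forward overvalues USD, so borrow HKD, buy USD at spot, deposit the USD at 3.55%, and sell the proceeds forward at 7.668.
Arbitrage profit = |38,498,791.50 − 38,003,800.68| = HKD 494,991.

HKD 494,991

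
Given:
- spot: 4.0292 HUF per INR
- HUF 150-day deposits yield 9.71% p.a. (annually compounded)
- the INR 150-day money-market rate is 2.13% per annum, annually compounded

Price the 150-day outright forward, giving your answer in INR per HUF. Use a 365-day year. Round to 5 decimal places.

T = 150/365 years.
Growth of 1 HUF over T: (1 + 0.0971)^(150/365) = 1.0388182.
INR growth factor: (1 + 0.0213)^(150/365) = 1.0086991.
CIP: F = S · (grow HUF)/(grow INR) = 4.0292 × 1.0388182/1.0086991 = 4.149509 HUF per INR.
Quoted the other way: 1/4.149509 = 0.24099 INR per HUF.

0.24099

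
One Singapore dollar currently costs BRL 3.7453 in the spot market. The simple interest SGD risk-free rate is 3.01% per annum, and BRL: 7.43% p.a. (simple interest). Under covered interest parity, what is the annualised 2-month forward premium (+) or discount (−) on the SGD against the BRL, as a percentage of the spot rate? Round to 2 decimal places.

+4.40%

T = 2/12 years.
No-arbitrage forward: 3.7453 × 1.0123833 / 1.0050167 = 3.7727524 BRL/SGD.
(F − S)/S ÷ T = (3.7727524 − 3.7453)/3.7453/(2/12) = 0.043979 → 4.40%.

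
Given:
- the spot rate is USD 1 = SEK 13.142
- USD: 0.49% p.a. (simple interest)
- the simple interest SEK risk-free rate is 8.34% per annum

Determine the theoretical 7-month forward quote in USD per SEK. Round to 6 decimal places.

T = 7/12 years.
SEK growth factor: 1 + 0.0834×7/12 = 1.048650.
Growth of 1 USD over T: 1 + 0.0049×7/12 = 1.0028583.
So F = 13.142 × 1.048650 / 1.0028583 = 13.74208 (SEK/USD).
Quoted the other way: 1/13.74208 = 0.072769 USD per SEK.

0.072769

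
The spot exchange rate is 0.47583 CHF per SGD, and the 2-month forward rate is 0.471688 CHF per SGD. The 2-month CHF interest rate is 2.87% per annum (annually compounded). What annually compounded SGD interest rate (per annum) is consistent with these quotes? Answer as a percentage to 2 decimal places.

T = 2/12 years.
By CIP, F/S equals the CHF-to-SGD growth ratio: 0.471688/0.47583 = 0.9912952.
The CHF side grows by (1 + 0.0287)^(2/12) = 1.0047271.
So the SGD growth factor = 1.0135498.
r = 1.0135498^(12/2) − 1 = 0.084103 → 8.41%.

8.41%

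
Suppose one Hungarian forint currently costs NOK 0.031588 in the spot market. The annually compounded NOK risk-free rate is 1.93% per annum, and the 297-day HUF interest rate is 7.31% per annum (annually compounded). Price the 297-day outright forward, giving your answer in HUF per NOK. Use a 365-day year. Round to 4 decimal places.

T = 297/365 years.
NOK accumulates by (1 + 0.0193)^(297/365) = 1.01567636.
HUF accumulates by (1 + 0.0731)^(297/365) = 1.0590876.
CIP: F = S · (grow NOK)/(grow HUF) = 0.031588 × 1.01567636/1.0590876 = 0.030293231 NOK per HUF.
Invert for HUF per NOK: 1 / 0.030293231 = 33.0107.

33.0107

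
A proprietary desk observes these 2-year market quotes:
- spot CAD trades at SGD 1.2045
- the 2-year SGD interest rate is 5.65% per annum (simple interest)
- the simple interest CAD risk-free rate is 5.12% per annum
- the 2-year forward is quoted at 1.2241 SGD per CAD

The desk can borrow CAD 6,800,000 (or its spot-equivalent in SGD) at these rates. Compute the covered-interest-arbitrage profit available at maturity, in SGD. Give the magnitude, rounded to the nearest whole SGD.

SGD 60,108

T = 2 years.
Keep in CAD, deliver into the forward: 6,800,000·1.102400·1.2241 = SGD 9,176,245.31.
Swap to SGD now, deposit: 6,800,000·1.2045·1.113000 = SGD 9,116,137.80.
The quoted forward overvalues CAD, so borrow SGD, buy CAD at spot, deposit the CAD at 5.12%, and sell the proceeds forward at 1.2241.
The gap between the two covered legs is SGD 60,108.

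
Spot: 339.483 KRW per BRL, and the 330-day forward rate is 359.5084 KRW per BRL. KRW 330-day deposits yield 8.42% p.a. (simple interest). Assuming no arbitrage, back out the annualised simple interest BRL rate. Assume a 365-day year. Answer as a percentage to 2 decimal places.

1.79%

T = 330/365 years.
CIP gives F = S · g_KRW/g_BRL, so g_KRW/g_BRL = 359.5084/339.483 = 1.0589879.
KRW growth factor: 1 + 0.0842×330/365 = 1.076126.
Hence g_BRL = 1.0161835.
r = (1.0161835 − 1)/(330/365) = 0.017900 → 1.79%.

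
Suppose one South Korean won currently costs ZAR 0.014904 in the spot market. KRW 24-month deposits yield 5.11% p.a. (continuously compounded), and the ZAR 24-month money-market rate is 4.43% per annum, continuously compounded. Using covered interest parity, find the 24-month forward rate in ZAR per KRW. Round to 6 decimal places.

0.014703

T = 2 years.
ZAR accumulates by e^(0.0443×2) = 1.0926435.
Growth of 1 KRW over T: e^(0.0511×2) = 1.107605.
So F = 0.014904 × 1.0926435 / 1.107605 = 0.01470268 (ZAR/KRW).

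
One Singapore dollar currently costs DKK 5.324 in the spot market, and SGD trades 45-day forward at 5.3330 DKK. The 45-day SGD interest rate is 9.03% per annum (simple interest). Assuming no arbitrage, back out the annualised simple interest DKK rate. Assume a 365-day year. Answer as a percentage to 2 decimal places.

10.42%

T = 45/365 years.
F/S = 5.333/5.324 = 1.0016905 = (growth of DKK) / (growth of SGD).
SGD growth factor: 1 + 0.0903×45/365 = 1.0111329.
Hence g_DKK = 1.0128422.
r = (1.0128422 − 1)/(45/365) = 0.104165 → 10.42%.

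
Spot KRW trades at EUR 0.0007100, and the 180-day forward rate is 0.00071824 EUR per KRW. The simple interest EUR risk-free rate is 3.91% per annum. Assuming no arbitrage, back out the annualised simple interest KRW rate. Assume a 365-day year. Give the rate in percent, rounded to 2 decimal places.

1.54%

T = 180/365 years.
By CIP, F/S equals the EUR-to-KRW growth ratio: 0.00071824/0.00071 = 1.0116056.
The EUR side grows by 1 + 0.0391×180/365 = 1.0192822.
So the KRW growth factor = 1.0075885.
r = (1.0075885 − 1)/(180/365) = 0.015388 → 1.54%.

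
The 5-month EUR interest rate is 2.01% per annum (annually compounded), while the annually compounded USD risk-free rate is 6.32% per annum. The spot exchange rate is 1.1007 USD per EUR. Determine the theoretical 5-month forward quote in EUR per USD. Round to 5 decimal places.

0.89298

T = 5/12 years.
Growth of 1 USD over T: (1 + 0.0632)^(5/12) = 1.0258635.
Growth of 1 EUR over T: (1 + 0.0201)^(5/12) = 1.0083264.
So F = 1.1007 × 1.0258635 / 1.0083264 = 1.119844 (USD/EUR).
Invert for EUR per USD: 1 / 1.119844 = 0.89298.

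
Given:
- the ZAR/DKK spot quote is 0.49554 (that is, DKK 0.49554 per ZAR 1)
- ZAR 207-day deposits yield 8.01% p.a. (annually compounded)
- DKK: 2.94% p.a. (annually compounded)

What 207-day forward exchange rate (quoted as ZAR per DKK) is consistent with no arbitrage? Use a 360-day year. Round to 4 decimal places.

2.0746

T = 207/360 years.
Growth of 1 DKK over T: (1 + 0.0294)^(207/360) = 1.0168008.
ZAR growth factor: (1 + 0.0801)^(207/360) = 1.045302.
CIP: F = S · (grow DKK)/(grow ZAR) = 0.49554 × 1.0168008/1.045302 = 0.4820286 DKK per ZAR.
Invert for ZAR per DKK: 1 / 0.4820286 = 2.0746.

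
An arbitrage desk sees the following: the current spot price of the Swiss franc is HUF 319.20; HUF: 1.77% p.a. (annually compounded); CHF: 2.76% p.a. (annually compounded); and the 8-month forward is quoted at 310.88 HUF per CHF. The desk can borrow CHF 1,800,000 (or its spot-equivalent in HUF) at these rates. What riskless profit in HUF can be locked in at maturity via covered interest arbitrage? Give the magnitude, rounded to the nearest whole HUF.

T = 8/12 years.
Keep in CHF, deliver into the forward: 1,800,000·1.01831638184·310.88 = HUF 569,833,554.22.
Swap to HUF now, deposit: 1,800,000·319.20·1.01176546104 = HUF 581,319,963.30.
The quoted forward undervalues CHF, so borrow CHF, convert to HUF at spot, deposit the HUF at 1.77%, and buy CHF forward at 310.88 to cover the loan.
Profit = 581,319,963.30 − 569,833,554.22 = HUF 11,486,409.

HUF 11,486,409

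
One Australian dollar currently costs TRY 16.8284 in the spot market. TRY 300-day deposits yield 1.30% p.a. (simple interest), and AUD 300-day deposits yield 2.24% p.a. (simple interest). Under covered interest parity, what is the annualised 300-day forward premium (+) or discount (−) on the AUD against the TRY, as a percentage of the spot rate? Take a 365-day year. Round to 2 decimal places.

-0.92%

T = 300/365 years.
No-arbitrage forward: 16.8284 × 1.0106849 / 1.018411 = 16.7007326 TRY/AUD.
Annualised premium = (F − S)/S × (1/T) = (16.7007326 − 16.8284)/16.8284 ÷ (300/365) = -0.92%.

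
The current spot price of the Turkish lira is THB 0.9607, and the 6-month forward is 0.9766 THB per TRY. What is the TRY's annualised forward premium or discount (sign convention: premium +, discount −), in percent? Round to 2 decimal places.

T = 6/12 years.
(F − S)/S = (0.9766 − 0.9607)/0.9607 = 0.0165504.
Annualise by dividing by T: 0.0165504 / (6/12) = 0.033101 → 3.31%.

+3.31%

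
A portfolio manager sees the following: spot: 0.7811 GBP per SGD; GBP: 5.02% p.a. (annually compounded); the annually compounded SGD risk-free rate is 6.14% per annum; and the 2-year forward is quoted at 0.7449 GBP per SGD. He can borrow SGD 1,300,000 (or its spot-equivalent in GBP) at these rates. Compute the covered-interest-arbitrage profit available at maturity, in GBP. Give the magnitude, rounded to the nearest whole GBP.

T = 2 years.
Route A — deposit SGD, sell forward: 1,300,000 × 1.12656996 × 0.7449 = GBP 1,090,936.55.
Route B — convert at spot, deposit GBP: 1,300,000 × 0.7811 × 1.10292004 = GBP 1,119,938.10.
The quoted forward undervalues SGD, so borrow SGD, convert to GBP at spot, deposit the GBP at 5.02%, and buy SGD forward at 0.7449 to cover the loan.
Arbitrage profit = |1,090,936.55 − 1,119,938.10| = GBP 29,002.

GBP 29,002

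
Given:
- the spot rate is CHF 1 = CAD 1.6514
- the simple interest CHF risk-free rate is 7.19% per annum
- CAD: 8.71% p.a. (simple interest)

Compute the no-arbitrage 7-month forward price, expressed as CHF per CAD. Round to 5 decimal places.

T = 7/12 years.
CAD growth factor: 1 + 0.0871×7/12 = 1.0508083.
Growth of 1 CHF over T: 1 + 0.0719×7/12 = 1.0419417.
So F = 1.6514 × 1.0508083 / 1.0419417 = 1.665453 (CAD/CHF).
Invert for CHF per CAD: 1 / 1.665453 = 0.60044.

0.60044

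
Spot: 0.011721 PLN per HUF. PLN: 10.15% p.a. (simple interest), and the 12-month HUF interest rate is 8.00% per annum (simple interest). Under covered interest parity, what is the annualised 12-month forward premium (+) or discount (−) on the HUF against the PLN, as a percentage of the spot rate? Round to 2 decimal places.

T = 1 year.
No-arbitrage forward: 0.011721 × 1.101500 / 1.080000 = 0.011954335 PLN/HUF.
Annualised premium = (F − S)/S × (1/T) = (0.011954335 − 0.011721)/0.011721 ÷ 1 = 1.99%.

+1.99%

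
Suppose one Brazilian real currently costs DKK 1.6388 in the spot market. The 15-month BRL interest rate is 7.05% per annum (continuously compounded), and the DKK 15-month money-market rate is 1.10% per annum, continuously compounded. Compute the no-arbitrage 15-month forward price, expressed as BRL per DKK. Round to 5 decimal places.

T = 15/12 years.
DKK growth factor: e^(0.0110×15/12) = 1.013845.
BRL accumulates by e^(0.0705×15/12) = 1.0921246.
Forward (DKK per BRL) = 1.6388 × 1.013845 / 1.0921246 = 1.521337.
Invert for BRL per DKK: 1 / 1.521337 = 0.65732.

0.65732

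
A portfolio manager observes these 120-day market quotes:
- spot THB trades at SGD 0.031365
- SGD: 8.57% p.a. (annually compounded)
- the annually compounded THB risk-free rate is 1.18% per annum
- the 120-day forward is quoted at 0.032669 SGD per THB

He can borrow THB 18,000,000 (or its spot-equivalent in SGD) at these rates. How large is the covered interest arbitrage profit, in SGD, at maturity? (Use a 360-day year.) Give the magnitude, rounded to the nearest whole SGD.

SGD 10,088

T = 120/360 years.
Route A — deposit THB, sell forward: 18,000,000 × 1.00391796 × 0.032669 = SGD 590,345.93.
Route B — convert at spot, deposit SGD: 18,000,000 × 0.031365 × 1.02778738 = SGD 580,257.92.
The quoted forward overvalues THB, so borrow SGD, buy THB at spot, deposit the THB at 1.18%, and sell the proceeds forward at 0.032669.
Profit = 590,345.93 − 580,257.92 = SGD 10,088.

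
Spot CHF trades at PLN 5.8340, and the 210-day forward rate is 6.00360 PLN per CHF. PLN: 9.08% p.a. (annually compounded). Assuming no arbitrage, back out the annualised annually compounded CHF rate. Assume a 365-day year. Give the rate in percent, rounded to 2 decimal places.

3.78%

T = 210/365 years.
F/S = 6.0036/5.834 = 1.0290710 = (growth of PLN) / (growth of CHF).
PLN growth factor: (1 + 0.0908)^(210/365) = 1.0512751.
So the CHF growth factor = 1.0215768.
r = 1.0215768^(365/210) − 1 = 0.037801 → 3.78%.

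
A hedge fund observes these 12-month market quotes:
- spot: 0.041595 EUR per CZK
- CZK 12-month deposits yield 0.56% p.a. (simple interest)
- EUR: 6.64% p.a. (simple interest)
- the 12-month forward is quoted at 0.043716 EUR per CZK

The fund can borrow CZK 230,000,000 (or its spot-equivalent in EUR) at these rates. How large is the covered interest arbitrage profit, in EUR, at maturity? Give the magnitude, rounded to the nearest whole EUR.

EUR 91,103

T = 1 year.
Route A — deposit CZK, sell forward: 230,000,000 × 1.005600 × 0.043716 = EUR 10,110,986.21.
Route B — convert at spot, deposit EUR: 230,000,000 × 0.041595 × 1.066400 = EUR 10,202,088.84.
The quoted forward undervalues CZK, so borrow CZK, convert to EUR at spot, deposit the EUR at 6.64%, and buy CZK forward at 0.043716 to cover the loan.
The gap between the two covered legs is EUR 91,103.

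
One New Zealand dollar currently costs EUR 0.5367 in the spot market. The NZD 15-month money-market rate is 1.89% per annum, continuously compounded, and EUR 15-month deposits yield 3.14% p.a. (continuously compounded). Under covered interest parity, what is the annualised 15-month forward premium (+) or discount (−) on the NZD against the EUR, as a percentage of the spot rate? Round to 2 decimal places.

T = 15/12 years.
No-arbitrage forward: 0.5367 × 1.0400305 / 1.0239063 = 0.5451518 EUR/NZD.
(F − S)/S ÷ T = (0.5451518 − 0.5367)/0.5367/(15/12) = 0.012598 → 1.26%.

+1.26%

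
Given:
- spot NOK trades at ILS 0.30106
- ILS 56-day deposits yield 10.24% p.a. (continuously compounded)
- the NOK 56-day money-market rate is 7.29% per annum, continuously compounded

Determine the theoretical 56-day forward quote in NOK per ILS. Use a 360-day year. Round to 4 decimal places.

T = 56/360 years.
ILS accumulates by e^(0.1024×56/360) = 1.0160564.
Growth of 1 NOK over T: e^(0.0729×56/360) = 1.0114045.
CIP: F = S · (grow ILS)/(grow NOK) = 0.30106 × 1.0160564/1.0114045 = 0.3024447 ILS per NOK.
Invert for NOK per ILS: 1 / 0.3024447 = 3.3064.

3.3064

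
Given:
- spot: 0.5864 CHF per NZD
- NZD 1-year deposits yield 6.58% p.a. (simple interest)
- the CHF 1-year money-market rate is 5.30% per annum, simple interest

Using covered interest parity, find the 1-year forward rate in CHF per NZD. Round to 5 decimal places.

T = 1 year.
CHF growth factor: 1 + 0.0530×1 = 1.053000.
NZD accumulates by 1 + 0.0658×1 = 1.065800.
So F = 0.5864 × 1.053000 / 1.065800 = 0.5793575 (CHF/NZD).

0.57936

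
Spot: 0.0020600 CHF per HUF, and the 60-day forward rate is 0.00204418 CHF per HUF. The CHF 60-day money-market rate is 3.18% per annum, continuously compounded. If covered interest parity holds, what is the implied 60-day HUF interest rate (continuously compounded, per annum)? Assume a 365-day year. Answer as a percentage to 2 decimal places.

T = 60/365 years.
By CIP, F/S equals the CHF-to-HUF growth ratio: 0.00204418/0.00206 = 0.9923204.
CHF growth factor: e^(0.0318×60/365) = 1.0052411.
So the HUF growth factor = 1.0130207.
Take logs: ln 1.0130207 / (60/365) = 0.078698, so 7.87%.

7.87%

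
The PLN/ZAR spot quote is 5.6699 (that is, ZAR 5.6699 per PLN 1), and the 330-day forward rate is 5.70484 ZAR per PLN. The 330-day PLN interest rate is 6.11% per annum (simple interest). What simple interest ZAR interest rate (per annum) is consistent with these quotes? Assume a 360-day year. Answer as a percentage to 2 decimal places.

6.82%

T = 330/360 years.
F/S = 5.70484/5.6699 = 1.0061624 = (growth of ZAR) / (growth of PLN).
PLN growth factor: 1 + 0.0611×330/360 = 1.0560083.
Hence g_ZAR = 1.0625158.
(1.0625158 − 1)/T = 0.068199, i.e. 6.82%.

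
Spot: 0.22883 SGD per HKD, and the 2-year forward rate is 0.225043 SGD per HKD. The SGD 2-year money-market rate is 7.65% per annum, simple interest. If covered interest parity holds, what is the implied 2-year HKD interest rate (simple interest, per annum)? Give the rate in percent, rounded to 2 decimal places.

T = 2 years.
CIP gives F = S · g_SGD/g_HKD, so g_SGD/g_HKD = 0.225043/0.22883 = 0.9834506.
SGD growth factor: 1 + 0.0765×2 = 1.153000.
So the HKD growth factor = 1.1724026.
(1.1724026 − 1)/T = 0.086201, i.e. 8.62%.

8.62%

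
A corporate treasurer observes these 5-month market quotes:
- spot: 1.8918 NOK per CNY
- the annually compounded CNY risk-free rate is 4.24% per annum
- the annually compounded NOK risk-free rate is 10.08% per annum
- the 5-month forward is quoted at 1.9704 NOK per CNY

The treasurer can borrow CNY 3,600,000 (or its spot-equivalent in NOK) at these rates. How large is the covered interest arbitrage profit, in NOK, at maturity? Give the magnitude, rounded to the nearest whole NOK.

NOK 128,711

T = 5/12 years.
Invest the CNY and cover forward: 3,600,000 × 1.017452948 × 1.9704 = NOK 7,217,241.44.
Convert at spot and invest in NOK: 3,600,000 × 1.8918 × 1.040826902 = NOK 7,088,530.80.
The quoted forward overvalues CNY, so borrow NOK, buy CNY at spot, deposit the CNY at 4.24%, and sell the proceeds forward at 1.9704.
Profit = 7,217,241.44 − 7,088,530.80 = NOK 128,711.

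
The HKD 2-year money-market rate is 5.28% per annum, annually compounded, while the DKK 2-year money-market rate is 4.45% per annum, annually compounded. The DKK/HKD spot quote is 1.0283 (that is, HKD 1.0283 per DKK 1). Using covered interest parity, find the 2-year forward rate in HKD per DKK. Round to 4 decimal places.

T = 2 years.
HKD accumulates by (1 + 0.0528)^2 = 1.1083878.
DKK growth factor: (1 + 0.0445)^2 = 1.0909802.
CIP: F = S · (grow HKD)/(grow DKK) = 1.0283 × 1.1083878/1.0909802 = 1.044707 HKD per DKK.

1.0447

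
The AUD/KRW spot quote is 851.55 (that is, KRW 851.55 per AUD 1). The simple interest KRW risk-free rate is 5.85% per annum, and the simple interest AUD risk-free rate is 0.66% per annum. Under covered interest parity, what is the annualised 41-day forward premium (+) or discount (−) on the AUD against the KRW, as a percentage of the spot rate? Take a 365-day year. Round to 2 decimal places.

T = 41/365 years.
F = S · g_KRW/g_AUD = 851.55 × 1.0065712/1.0007414 = 856.51069.
(F − S)/S ÷ T = (856.51069 − 851.55)/851.55/(41/365) = 0.051861 → 5.19%.

+5.19%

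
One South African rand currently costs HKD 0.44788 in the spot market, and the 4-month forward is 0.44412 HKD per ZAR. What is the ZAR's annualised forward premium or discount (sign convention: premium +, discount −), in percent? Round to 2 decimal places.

-2.52%

T = 4/12 years.
(F − S)/S = (0.44412 − 0.44788)/0.44788 = -0.0083951.
Per annum: -0.0083951 / (4/12) = -0.025185 = -2.52%.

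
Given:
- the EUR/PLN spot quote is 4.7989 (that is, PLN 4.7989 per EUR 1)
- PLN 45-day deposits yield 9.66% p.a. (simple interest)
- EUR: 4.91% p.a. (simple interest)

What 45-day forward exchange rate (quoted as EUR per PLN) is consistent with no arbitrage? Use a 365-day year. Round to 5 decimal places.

0.20718

T = 45/365 years.
PLN growth factor: 1 + 0.0966×45/365 = 1.0119096.
EUR accumulates by 1 + 0.0491×45/365 = 1.0060534.
Forward (PLN per EUR) = 4.7989 × 1.0119096 / 1.0060534 = 4.826834.
Invert for EUR per PLN: 1 / 4.826834 = 0.20718.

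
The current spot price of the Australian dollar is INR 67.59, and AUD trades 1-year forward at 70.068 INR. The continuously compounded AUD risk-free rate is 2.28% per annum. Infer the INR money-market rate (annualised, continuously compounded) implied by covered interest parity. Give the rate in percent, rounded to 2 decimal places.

T = 1 year.
F/S = 70.068/67.59 = 1.0366622 = (growth of INR) / (growth of AUD).
The AUD side grows by e^(0.0228×1) = 1.0230619.
Hence g_INR = 1.0605696.
r = ln(1.0605696)/1 = 0.058806 → 5.88%.

5.88%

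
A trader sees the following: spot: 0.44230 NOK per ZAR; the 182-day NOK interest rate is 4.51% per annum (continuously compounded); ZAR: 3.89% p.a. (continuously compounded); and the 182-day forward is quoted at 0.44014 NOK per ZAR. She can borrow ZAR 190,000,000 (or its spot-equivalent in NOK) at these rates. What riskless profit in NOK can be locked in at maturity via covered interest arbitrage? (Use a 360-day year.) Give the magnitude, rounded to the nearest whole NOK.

T = 182/360 years.
Route A — deposit ZAR, sell forward: 190,000,000 × 1.019860763 × 0.44014 = NOK 85,287,488.08.
Route B — convert at spot, deposit NOK: 190,000,000 × 0.44230 × 1.0230624751 = NOK 85,975,101.22.
The quoted forward undervalues ZAR, so borrow ZAR, convert to NOK at spot, deposit the NOK at 4.51%, and buy ZAR forward at 0.44014 to cover the loan.
Arbitrage profit = |85,287,488.08 − 85,975,101.22| = NOK 687,613.

NOK 687,613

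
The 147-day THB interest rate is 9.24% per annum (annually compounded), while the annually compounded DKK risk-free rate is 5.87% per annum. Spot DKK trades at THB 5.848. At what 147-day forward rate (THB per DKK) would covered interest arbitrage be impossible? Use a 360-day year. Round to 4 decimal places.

T = 147/360 years.
Growth of 1 THB over T: (1 + 0.0924)^(147/360) = 1.0367464.
DKK growth factor: (1 + 0.0587)^(147/360) = 1.0235654.
So F = 5.848 × 1.0367464 / 1.0235654 = 5.923308 (THB/DKK).

5.9233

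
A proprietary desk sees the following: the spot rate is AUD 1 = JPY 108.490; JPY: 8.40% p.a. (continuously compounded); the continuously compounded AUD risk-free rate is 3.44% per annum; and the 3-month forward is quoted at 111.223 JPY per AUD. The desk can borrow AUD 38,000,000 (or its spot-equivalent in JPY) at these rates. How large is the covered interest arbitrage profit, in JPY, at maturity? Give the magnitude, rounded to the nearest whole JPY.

T = 3/12 years.
Invest the AUD and cover forward: 38,000,000 × 1.008637086238 × 111.223 = JPY 4,262,978,420.42.
Convert at spot and invest in JPY: 38,000,000 × 108.490 × 1.021222051638 = JPY 4,210,110,454.52.
The quoted forward overvalues AUD, so borrow JPY, buy AUD at spot, deposit the AUD at 3.44%, and sell the proceeds forward at 111.223.
Arbitrage profit = |4,262,978,420.42 − 4,210,110,454.52| = JPY 52,867,966.

JPY 52,867,966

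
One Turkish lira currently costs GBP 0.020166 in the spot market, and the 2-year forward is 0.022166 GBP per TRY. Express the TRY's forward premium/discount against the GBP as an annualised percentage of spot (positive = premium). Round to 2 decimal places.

+4.96%

T = 2 years.
Period premium: (0.022166 − 0.020166)/0.020166 = 0.0991768.
Per annum: 0.0991768 / 2 = 0.049588 = 4.96%.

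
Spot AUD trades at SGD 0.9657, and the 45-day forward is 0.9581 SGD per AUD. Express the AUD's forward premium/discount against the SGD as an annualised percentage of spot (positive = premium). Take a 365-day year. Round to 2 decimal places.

-6.38%

T = 45/365 years.
Period premium: (0.9581 − 0.9657)/0.9657 = -0.0078699.
Per annum: -0.0078699 / (45/365) = -0.063834 = -6.38%.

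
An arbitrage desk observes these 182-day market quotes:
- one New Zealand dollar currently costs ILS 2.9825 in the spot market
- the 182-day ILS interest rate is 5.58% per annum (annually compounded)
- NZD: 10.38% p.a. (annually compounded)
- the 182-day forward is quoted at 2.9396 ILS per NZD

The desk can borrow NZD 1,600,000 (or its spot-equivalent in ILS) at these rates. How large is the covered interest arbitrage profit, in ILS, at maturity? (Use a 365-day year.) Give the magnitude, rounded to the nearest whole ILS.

T = 182/365 years.
Keep in NZD, deliver into the forward: 1,600,000·1.050476741·2.9396 = ILS 4,940,770.28.
Swap to ILS now, deposit: 1,600,000·2.9825·1.027444863 = ILS 4,902,966.89.
The quoted forward overvalues NZD, so borrow ILS, buy NZD at spot, deposit the NZD at 10.38%, and sell the proceeds forward at 2.9396.
Arbitrage profit = |4,940,770.28 − 4,902,966.89| = ILS 37,803.

ILS 37,803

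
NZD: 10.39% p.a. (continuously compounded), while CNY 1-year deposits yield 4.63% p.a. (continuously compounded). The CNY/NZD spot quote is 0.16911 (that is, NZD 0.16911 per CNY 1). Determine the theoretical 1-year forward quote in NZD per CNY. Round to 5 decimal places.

0.17914

T = 1 year.
NZD accumulates by e^(0.1039×1) = 1.1094895.
CNY growth factor: e^(0.0463×1) = 1.0473886.
So F = 0.16911 × 1.1094895 / 1.0473886 = 0.1791367 (NZD/CNY).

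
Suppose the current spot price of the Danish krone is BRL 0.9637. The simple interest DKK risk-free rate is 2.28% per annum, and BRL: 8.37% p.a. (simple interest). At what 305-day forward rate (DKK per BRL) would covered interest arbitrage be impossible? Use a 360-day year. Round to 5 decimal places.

0.98767

T = 305/360 years.
BRL accumulates by 1 + 0.0837×305/360 = 1.0709125.
DKK accumulates by 1 + 0.0228×305/360 = 1.0193167.
CIP: F = S · (grow BRL)/(grow DKK) = 0.9637 × 1.0709125/1.0193167 = 1.012481 BRL per DKK.
Quoted the other way: 1/1.012481 = 0.98767 DKK per BRL.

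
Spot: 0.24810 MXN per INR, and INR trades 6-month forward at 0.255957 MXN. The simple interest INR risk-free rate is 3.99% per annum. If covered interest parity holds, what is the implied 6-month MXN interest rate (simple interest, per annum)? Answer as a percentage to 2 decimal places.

T = 6/12 years.
F/S = 0.255957/0.2481 = 1.0316687 = (growth of MXN) / (growth of INR).
INR growth factor: 1 + 0.0399×6/12 = 1.019950.
So the MXN growth factor = 1.0522505.
r = (1.0522505 − 1)/(6/12) = 0.104501 → 10.45%.

10.45%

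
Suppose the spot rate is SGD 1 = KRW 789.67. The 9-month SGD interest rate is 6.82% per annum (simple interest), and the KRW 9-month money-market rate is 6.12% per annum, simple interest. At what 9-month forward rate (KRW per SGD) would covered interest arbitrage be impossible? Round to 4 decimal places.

785.7260

T = 9/12 years.
KRW accumulates by 1 + 0.0612×9/12 = 1.045900.
Growth of 1 SGD over T: 1 + 0.0682×9/12 = 1.051150.
CIP: F = S · (grow KRW)/(grow SGD) = 789.67 × 1.045900/1.051150 = 785.725970 KRW per SGD.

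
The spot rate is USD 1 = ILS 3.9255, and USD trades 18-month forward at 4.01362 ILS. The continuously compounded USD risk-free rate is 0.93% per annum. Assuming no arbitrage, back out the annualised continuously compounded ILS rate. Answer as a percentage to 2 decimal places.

2.41%

T = 18/12 years.
F/S = 4.01362/3.9255 = 1.0224481 = (growth of ILS) / (growth of USD).
The USD side grows by e^(0.0093×18/12) = 1.0140478.
That pins the ILS growth at 1.0368112.
r = ln(1.0368112)/(18/12) = 0.024100 → 2.41%.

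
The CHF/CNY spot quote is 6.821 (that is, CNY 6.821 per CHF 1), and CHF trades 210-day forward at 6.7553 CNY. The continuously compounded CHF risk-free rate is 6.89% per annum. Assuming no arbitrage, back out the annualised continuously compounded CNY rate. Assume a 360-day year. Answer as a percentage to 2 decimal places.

5.23%

T = 210/360 years.
CIP gives F = S · g_CNY/g_CHF, so g_CNY/g_CHF = 6.7553/6.821 = 0.9903680.
The CHF side grows by e^(0.0689×210/360) = 1.0410103.
That pins the CNY growth at 1.0309833.
r = ln(1.0309833)/(210/360) = 0.052308 → 5.23%.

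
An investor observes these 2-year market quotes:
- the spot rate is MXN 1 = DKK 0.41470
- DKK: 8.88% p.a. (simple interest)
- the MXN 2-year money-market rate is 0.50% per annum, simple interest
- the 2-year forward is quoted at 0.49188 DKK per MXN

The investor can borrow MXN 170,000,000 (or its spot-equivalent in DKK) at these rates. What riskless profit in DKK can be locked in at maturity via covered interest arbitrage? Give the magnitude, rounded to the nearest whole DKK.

T = 2 years.
Invest the MXN and cover forward: 170,000,000 × 1.010000 × 0.49188 = DKK 84,455,796.00.
Convert at spot and invest in DKK: 170,000,000 × 0.41470 × 1.177600 = DKK 83,019,622.40.
The quoted forward overvalues MXN, so borrow DKK, buy MXN at spot, deposit the MXN at 0.50%, and sell the proceeds forward at 0.49188.
Profit = 84,455,796.00 − 83,019,622.40 = DKK 1,436,174.

DKK 1,436,174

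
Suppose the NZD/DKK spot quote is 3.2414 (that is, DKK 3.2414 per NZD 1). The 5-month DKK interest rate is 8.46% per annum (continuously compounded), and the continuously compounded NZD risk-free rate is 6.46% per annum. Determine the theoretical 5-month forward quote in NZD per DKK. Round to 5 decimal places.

0.30595

T = 5/12 years.
Growth of 1 DKK over T: e^(0.0846×5/12) = 1.0358786.
NZD growth factor: e^(0.0646×5/12) = 1.0272822.
CIP: F = S · (grow DKK)/(grow NZD) = 3.2414 × 1.0358786/1.0272822 = 3.268524 DKK per NZD.
Invert for NZD per DKK: 1 / 3.268524 = 0.30595.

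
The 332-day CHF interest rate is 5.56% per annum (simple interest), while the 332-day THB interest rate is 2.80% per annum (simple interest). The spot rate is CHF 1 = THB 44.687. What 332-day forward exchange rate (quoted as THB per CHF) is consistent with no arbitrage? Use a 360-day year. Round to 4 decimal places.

T = 332/360 years.
THB accumulates by 1 + 0.0280×332/360 = 1.02582222.
CHF accumulates by 1 + 0.0556×332/360 = 1.05127556.
CIP: F = S · (grow THB)/(grow CHF) = 44.687 × 1.02582222/1.05127556 = 43.605044 THB per CHF.

43.6050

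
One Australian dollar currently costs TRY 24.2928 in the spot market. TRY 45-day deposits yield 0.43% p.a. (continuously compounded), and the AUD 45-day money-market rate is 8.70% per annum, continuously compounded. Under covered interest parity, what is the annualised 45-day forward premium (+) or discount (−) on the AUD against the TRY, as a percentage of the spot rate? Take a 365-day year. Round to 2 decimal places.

T = 45/365 years.
F = S · g_TRY/g_AUD = 24.2928 × 1.0005303/1.0107838 = 24.0463712.
Annualised premium = (F − S)/S × (1/T) = (24.0463712 − 24.2928)/24.2928 ÷ (45/365) = -8.23%.

-8.23%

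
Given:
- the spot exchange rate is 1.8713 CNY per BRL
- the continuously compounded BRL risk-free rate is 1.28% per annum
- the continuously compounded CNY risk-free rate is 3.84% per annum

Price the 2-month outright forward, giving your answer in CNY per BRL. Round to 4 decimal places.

T = 2/12 years.
CNY growth factor: e^(0.0384×2/12) = 1.0064205.
BRL accumulates by e^(0.0128×2/12) = 1.0021356.
CIP: F = S · (grow CNY)/(grow BRL) = 1.8713 × 1.0064205/1.0021356 = 1.879301 CNY per BRL.

1.8793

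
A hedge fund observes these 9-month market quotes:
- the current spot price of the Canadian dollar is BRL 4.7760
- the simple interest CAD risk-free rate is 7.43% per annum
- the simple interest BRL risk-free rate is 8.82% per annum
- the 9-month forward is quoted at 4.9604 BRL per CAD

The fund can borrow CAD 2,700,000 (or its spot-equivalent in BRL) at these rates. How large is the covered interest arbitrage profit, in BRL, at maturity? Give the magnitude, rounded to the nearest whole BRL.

T = 9/12 years.
Invest the CAD and cover forward: 2,700,000 × 1.055725 × 4.9604 = BRL 14,139,409.38.
Convert at spot and invest in BRL: 2,700,000 × 4.7760 × 1.066150 = BRL 13,748,217.48.
The quoted forward overvalues CAD, so borrow BRL, buy CAD at spot, deposit the CAD at 7.43%, and sell the proceeds forward at 4.9604.
The gap between the two covered legs is BRL 391,192.

BRL 391,192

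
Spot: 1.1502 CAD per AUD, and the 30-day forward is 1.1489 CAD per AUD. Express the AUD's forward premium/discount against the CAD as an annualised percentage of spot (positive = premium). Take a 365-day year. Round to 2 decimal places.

T = 30/365 years.
Period premium: (1.1489 − 1.1502)/1.1502 = -0.0011302.
×(1/T) gives -1.38% p.a.

-1.38%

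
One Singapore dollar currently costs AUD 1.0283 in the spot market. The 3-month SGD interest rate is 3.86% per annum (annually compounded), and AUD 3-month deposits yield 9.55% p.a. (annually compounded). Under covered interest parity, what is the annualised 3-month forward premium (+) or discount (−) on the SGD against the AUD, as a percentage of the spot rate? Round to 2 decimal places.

+5.37%

T = 3/12 years.
CIP forward (AUD per SGD) = 1.0283 × 1.0230647/1.0095134 = 1.0421035.
Annualised premium = (F − S)/S × (1/T) = (1.0421035 − 1.0283)/1.0283 ÷ (3/12) = 5.37%.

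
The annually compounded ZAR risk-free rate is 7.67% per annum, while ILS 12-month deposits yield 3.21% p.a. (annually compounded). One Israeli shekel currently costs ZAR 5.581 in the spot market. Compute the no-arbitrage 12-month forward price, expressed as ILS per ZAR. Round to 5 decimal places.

0.17176

T = 1 year.
Growth of 1 ZAR over T: (1 + 0.0767)^1 = 1.076700.
ILS growth factor: (1 + 0.0321)^1 = 1.032100.
Forward (ZAR per ILS) = 5.581 × 1.076700 / 1.032100 = 5.822171.
Quoted the other way: 1/5.822171 = 0.17176 ILS per ZAR.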